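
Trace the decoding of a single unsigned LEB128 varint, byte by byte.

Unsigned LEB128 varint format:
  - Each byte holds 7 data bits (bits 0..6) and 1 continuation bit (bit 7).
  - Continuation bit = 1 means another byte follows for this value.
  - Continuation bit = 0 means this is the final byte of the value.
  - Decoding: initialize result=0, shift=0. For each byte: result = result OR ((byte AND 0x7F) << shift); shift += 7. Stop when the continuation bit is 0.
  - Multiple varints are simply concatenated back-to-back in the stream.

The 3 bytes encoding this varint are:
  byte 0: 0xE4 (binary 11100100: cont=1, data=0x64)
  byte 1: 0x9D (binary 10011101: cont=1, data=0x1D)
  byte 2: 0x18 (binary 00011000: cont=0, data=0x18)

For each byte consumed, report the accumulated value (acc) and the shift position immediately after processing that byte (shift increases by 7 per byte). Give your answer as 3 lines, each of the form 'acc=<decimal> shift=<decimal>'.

Answer: acc=100 shift=7
acc=3812 shift=14
acc=397028 shift=21

Derivation:
byte 0=0xE4: payload=0x64=100, contrib = 100<<0 = 100; acc -> 100, shift -> 7
byte 1=0x9D: payload=0x1D=29, contrib = 29<<7 = 3712; acc -> 3812, shift -> 14
byte 2=0x18: payload=0x18=24, contrib = 24<<14 = 393216; acc -> 397028, shift -> 21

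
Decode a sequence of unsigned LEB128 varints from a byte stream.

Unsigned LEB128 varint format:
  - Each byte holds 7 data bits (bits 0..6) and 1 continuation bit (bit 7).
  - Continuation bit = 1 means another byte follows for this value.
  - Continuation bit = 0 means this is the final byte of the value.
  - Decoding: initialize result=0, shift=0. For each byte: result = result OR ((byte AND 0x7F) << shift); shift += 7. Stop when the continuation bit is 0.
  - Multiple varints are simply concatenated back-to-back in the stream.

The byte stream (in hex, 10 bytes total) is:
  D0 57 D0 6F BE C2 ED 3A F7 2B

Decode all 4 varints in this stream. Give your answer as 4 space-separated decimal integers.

Answer: 11216 14288 123429182 5623

Derivation:
  byte[0]=0xD0 cont=1 payload=0x50=80: acc |= 80<<0 -> acc=80 shift=7
  byte[1]=0x57 cont=0 payload=0x57=87: acc |= 87<<7 -> acc=11216 shift=14 [end]
Varint 1: bytes[0:2] = D0 57 -> value 11216 (2 byte(s))
  byte[2]=0xD0 cont=1 payload=0x50=80: acc |= 80<<0 -> acc=80 shift=7
  byte[3]=0x6F cont=0 payload=0x6F=111: acc |= 111<<7 -> acc=14288 shift=14 [end]
Varint 2: bytes[2:4] = D0 6F -> value 14288 (2 byte(s))
  byte[4]=0xBE cont=1 payload=0x3E=62: acc |= 62<<0 -> acc=62 shift=7
  byte[5]=0xC2 cont=1 payload=0x42=66: acc |= 66<<7 -> acc=8510 shift=14
  byte[6]=0xED cont=1 payload=0x6D=109: acc |= 109<<14 -> acc=1794366 shift=21
  byte[7]=0x3A cont=0 payload=0x3A=58: acc |= 58<<21 -> acc=123429182 shift=28 [end]
Varint 3: bytes[4:8] = BE C2 ED 3A -> value 123429182 (4 byte(s))
  byte[8]=0xF7 cont=1 payload=0x77=119: acc |= 119<<0 -> acc=119 shift=7
  byte[9]=0x2B cont=0 payload=0x2B=43: acc |= 43<<7 -> acc=5623 shift=14 [end]
Varint 4: bytes[8:10] = F7 2B -> value 5623 (2 byte(s))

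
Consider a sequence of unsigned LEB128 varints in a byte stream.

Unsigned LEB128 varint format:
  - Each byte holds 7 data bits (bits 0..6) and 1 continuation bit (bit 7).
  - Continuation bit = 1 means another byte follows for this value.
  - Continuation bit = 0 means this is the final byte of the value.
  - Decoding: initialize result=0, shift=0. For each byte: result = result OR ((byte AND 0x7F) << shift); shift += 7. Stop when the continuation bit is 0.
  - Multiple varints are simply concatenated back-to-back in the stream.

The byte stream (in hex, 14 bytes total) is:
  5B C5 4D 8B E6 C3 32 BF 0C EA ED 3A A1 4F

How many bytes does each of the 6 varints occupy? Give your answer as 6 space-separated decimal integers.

Answer: 1 2 4 2 3 2

Derivation:
  byte[0]=0x5B cont=0 payload=0x5B=91: acc |= 91<<0 -> acc=91 shift=7 [end]
Varint 1: bytes[0:1] = 5B -> value 91 (1 byte(s))
  byte[1]=0xC5 cont=1 payload=0x45=69: acc |= 69<<0 -> acc=69 shift=7
  byte[2]=0x4D cont=0 payload=0x4D=77: acc |= 77<<7 -> acc=9925 shift=14 [end]
Varint 2: bytes[1:3] = C5 4D -> value 9925 (2 byte(s))
  byte[3]=0x8B cont=1 payload=0x0B=11: acc |= 11<<0 -> acc=11 shift=7
  byte[4]=0xE6 cont=1 payload=0x66=102: acc |= 102<<7 -> acc=13067 shift=14
  byte[5]=0xC3 cont=1 payload=0x43=67: acc |= 67<<14 -> acc=1110795 shift=21
  byte[6]=0x32 cont=0 payload=0x32=50: acc |= 50<<21 -> acc=105968395 shift=28 [end]
Varint 3: bytes[3:7] = 8B E6 C3 32 -> value 105968395 (4 byte(s))
  byte[7]=0xBF cont=1 payload=0x3F=63: acc |= 63<<0 -> acc=63 shift=7
  byte[8]=0x0C cont=0 payload=0x0C=12: acc |= 12<<7 -> acc=1599 shift=14 [end]
Varint 4: bytes[7:9] = BF 0C -> value 1599 (2 byte(s))
  byte[9]=0xEA cont=1 payload=0x6A=106: acc |= 106<<0 -> acc=106 shift=7
  byte[10]=0xED cont=1 payload=0x6D=109: acc |= 109<<7 -> acc=14058 shift=14
  byte[11]=0x3A cont=0 payload=0x3A=58: acc |= 58<<14 -> acc=964330 shift=21 [end]
Varint 5: bytes[9:12] = EA ED 3A -> value 964330 (3 byte(s))
  byte[12]=0xA1 cont=1 payload=0x21=33: acc |= 33<<0 -> acc=33 shift=7
  byte[13]=0x4F cont=0 payload=0x4F=79: acc |= 79<<7 -> acc=10145 shift=14 [end]
Varint 6: bytes[12:14] = A1 4F -> value 10145 (2 byte(s))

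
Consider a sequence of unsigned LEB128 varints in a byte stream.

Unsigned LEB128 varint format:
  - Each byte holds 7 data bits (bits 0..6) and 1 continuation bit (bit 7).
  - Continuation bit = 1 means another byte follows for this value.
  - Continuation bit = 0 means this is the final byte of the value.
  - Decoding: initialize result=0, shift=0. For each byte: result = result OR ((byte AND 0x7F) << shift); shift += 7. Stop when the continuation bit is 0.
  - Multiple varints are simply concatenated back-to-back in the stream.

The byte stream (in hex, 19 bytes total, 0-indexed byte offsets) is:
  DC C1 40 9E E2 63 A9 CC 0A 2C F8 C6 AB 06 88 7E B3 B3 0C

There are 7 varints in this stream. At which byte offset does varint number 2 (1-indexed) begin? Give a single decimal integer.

Answer: 3

Derivation:
  byte[0]=0xDC cont=1 payload=0x5C=92: acc |= 92<<0 -> acc=92 shift=7
  byte[1]=0xC1 cont=1 payload=0x41=65: acc |= 65<<7 -> acc=8412 shift=14
  byte[2]=0x40 cont=0 payload=0x40=64: acc |= 64<<14 -> acc=1056988 shift=21 [end]
Varint 1: bytes[0:3] = DC C1 40 -> value 1056988 (3 byte(s))
  byte[3]=0x9E cont=1 payload=0x1E=30: acc |= 30<<0 -> acc=30 shift=7
  byte[4]=0xE2 cont=1 payload=0x62=98: acc |= 98<<7 -> acc=12574 shift=14
  byte[5]=0x63 cont=0 payload=0x63=99: acc |= 99<<14 -> acc=1634590 shift=21 [end]
Varint 2: bytes[3:6] = 9E E2 63 -> value 1634590 (3 byte(s))
  byte[6]=0xA9 cont=1 payload=0x29=41: acc |= 41<<0 -> acc=41 shift=7
  byte[7]=0xCC cont=1 payload=0x4C=76: acc |= 76<<7 -> acc=9769 shift=14
  byte[8]=0x0A cont=0 payload=0x0A=10: acc |= 10<<14 -> acc=173609 shift=21 [end]
Varint 3: bytes[6:9] = A9 CC 0A -> value 173609 (3 byte(s))
  byte[9]=0x2C cont=0 payload=0x2C=44: acc |= 44<<0 -> acc=44 shift=7 [end]
Varint 4: bytes[9:10] = 2C -> value 44 (1 byte(s))
  byte[10]=0xF8 cont=1 payload=0x78=120: acc |= 120<<0 -> acc=120 shift=7
  byte[11]=0xC6 cont=1 payload=0x46=70: acc |= 70<<7 -> acc=9080 shift=14
  byte[12]=0xAB cont=1 payload=0x2B=43: acc |= 43<<14 -> acc=713592 shift=21
  byte[13]=0x06 cont=0 payload=0x06=6: acc |= 6<<21 -> acc=13296504 shift=28 [end]
Varint 5: bytes[10:14] = F8 C6 AB 06 -> value 13296504 (4 byte(s))
  byte[14]=0x88 cont=1 payload=0x08=8: acc |= 8<<0 -> acc=8 shift=7
  byte[15]=0x7E cont=0 payload=0x7E=126: acc |= 126<<7 -> acc=16136 shift=14 [end]
Varint 6: bytes[14:16] = 88 7E -> value 16136 (2 byte(s))
  byte[16]=0xB3 cont=1 payload=0x33=51: acc |= 51<<0 -> acc=51 shift=7
  byte[17]=0xB3 cont=1 payload=0x33=51: acc |= 51<<7 -> acc=6579 shift=14
  byte[18]=0x0C cont=0 payload=0x0C=12: acc |= 12<<14 -> acc=203187 shift=21 [end]
Varint 7: bytes[16:19] = B3 B3 0C -> value 203187 (3 byte(s))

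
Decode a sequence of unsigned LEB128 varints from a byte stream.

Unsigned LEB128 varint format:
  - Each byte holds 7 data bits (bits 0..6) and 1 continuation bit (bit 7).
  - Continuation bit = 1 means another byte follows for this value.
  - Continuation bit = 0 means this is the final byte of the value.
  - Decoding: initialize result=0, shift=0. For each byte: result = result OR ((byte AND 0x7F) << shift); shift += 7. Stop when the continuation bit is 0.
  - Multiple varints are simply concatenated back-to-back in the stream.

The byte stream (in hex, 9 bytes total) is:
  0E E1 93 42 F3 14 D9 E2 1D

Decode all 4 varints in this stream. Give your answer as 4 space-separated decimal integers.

  byte[0]=0x0E cont=0 payload=0x0E=14: acc |= 14<<0 -> acc=14 shift=7 [end]
Varint 1: bytes[0:1] = 0E -> value 14 (1 byte(s))
  byte[1]=0xE1 cont=1 payload=0x61=97: acc |= 97<<0 -> acc=97 shift=7
  byte[2]=0x93 cont=1 payload=0x13=19: acc |= 19<<7 -> acc=2529 shift=14
  byte[3]=0x42 cont=0 payload=0x42=66: acc |= 66<<14 -> acc=1083873 shift=21 [end]
Varint 2: bytes[1:4] = E1 93 42 -> value 1083873 (3 byte(s))
  byte[4]=0xF3 cont=1 payload=0x73=115: acc |= 115<<0 -> acc=115 shift=7
  byte[5]=0x14 cont=0 payload=0x14=20: acc |= 20<<7 -> acc=2675 shift=14 [end]
Varint 3: bytes[4:6] = F3 14 -> value 2675 (2 byte(s))
  byte[6]=0xD9 cont=1 payload=0x59=89: acc |= 89<<0 -> acc=89 shift=7
  byte[7]=0xE2 cont=1 payload=0x62=98: acc |= 98<<7 -> acc=12633 shift=14
  byte[8]=0x1D cont=0 payload=0x1D=29: acc |= 29<<14 -> acc=487769 shift=21 [end]
Varint 4: bytes[6:9] = D9 E2 1D -> value 487769 (3 byte(s))

Answer: 14 1083873 2675 487769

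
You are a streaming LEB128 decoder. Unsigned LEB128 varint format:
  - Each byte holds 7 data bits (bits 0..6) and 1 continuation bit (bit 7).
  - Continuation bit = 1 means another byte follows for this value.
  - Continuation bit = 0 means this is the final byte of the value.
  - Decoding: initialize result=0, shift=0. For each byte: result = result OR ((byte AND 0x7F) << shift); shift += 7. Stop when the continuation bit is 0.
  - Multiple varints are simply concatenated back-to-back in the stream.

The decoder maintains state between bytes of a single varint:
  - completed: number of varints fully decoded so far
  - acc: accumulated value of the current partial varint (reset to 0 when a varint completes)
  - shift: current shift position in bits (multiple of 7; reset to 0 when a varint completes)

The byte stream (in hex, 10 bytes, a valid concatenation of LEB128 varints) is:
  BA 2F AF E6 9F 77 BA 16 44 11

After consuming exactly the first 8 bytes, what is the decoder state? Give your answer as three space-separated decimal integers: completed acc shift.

Answer: 3 0 0

Derivation:
byte[0]=0xBA cont=1 payload=0x3A: acc |= 58<<0 -> completed=0 acc=58 shift=7
byte[1]=0x2F cont=0 payload=0x2F: varint #1 complete (value=6074); reset -> completed=1 acc=0 shift=0
byte[2]=0xAF cont=1 payload=0x2F: acc |= 47<<0 -> completed=1 acc=47 shift=7
byte[3]=0xE6 cont=1 payload=0x66: acc |= 102<<7 -> completed=1 acc=13103 shift=14
byte[4]=0x9F cont=1 payload=0x1F: acc |= 31<<14 -> completed=1 acc=521007 shift=21
byte[5]=0x77 cont=0 payload=0x77: varint #2 complete (value=250082095); reset -> completed=2 acc=0 shift=0
byte[6]=0xBA cont=1 payload=0x3A: acc |= 58<<0 -> completed=2 acc=58 shift=7
byte[7]=0x16 cont=0 payload=0x16: varint #3 complete (value=2874); reset -> completed=3 acc=0 shift=0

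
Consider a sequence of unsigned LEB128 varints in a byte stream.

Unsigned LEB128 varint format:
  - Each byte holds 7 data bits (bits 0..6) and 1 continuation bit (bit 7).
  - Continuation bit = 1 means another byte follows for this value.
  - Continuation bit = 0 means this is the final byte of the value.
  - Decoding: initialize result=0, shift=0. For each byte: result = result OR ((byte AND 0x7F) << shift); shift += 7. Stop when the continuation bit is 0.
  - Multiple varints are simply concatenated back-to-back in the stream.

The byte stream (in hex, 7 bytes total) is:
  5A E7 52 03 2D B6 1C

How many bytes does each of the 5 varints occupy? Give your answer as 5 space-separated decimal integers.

Answer: 1 2 1 1 2

Derivation:
  byte[0]=0x5A cont=0 payload=0x5A=90: acc |= 90<<0 -> acc=90 shift=7 [end]
Varint 1: bytes[0:1] = 5A -> value 90 (1 byte(s))
  byte[1]=0xE7 cont=1 payload=0x67=103: acc |= 103<<0 -> acc=103 shift=7
  byte[2]=0x52 cont=0 payload=0x52=82: acc |= 82<<7 -> acc=10599 shift=14 [end]
Varint 2: bytes[1:3] = E7 52 -> value 10599 (2 byte(s))
  byte[3]=0x03 cont=0 payload=0x03=3: acc |= 3<<0 -> acc=3 shift=7 [end]
Varint 3: bytes[3:4] = 03 -> value 3 (1 byte(s))
  byte[4]=0x2D cont=0 payload=0x2D=45: acc |= 45<<0 -> acc=45 shift=7 [end]
Varint 4: bytes[4:5] = 2D -> value 45 (1 byte(s))
  byte[5]=0xB6 cont=1 payload=0x36=54: acc |= 54<<0 -> acc=54 shift=7
  byte[6]=0x1C cont=0 payload=0x1C=28: acc |= 28<<7 -> acc=3638 shift=14 [end]
Varint 5: bytes[5:7] = B6 1C -> value 3638 (2 byte(s))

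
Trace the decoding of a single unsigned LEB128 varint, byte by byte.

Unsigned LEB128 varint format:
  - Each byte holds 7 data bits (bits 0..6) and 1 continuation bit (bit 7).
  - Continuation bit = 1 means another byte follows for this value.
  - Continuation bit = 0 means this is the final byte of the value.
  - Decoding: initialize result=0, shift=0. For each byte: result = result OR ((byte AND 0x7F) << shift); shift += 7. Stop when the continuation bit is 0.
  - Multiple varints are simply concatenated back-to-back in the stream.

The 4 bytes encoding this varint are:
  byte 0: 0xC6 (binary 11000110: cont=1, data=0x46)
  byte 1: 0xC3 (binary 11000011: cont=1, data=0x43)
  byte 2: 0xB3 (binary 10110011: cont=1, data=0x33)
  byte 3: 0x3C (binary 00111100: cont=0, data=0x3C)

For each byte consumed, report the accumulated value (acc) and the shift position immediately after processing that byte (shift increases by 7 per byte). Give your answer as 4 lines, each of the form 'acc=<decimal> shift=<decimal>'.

Answer: acc=70 shift=7
acc=8646 shift=14
acc=844230 shift=21
acc=126673350 shift=28

Derivation:
byte 0=0xC6: payload=0x46=70, contrib = 70<<0 = 70; acc -> 70, shift -> 7
byte 1=0xC3: payload=0x43=67, contrib = 67<<7 = 8576; acc -> 8646, shift -> 14
byte 2=0xB3: payload=0x33=51, contrib = 51<<14 = 835584; acc -> 844230, shift -> 21
byte 3=0x3C: payload=0x3C=60, contrib = 60<<21 = 125829120; acc -> 126673350, shift -> 28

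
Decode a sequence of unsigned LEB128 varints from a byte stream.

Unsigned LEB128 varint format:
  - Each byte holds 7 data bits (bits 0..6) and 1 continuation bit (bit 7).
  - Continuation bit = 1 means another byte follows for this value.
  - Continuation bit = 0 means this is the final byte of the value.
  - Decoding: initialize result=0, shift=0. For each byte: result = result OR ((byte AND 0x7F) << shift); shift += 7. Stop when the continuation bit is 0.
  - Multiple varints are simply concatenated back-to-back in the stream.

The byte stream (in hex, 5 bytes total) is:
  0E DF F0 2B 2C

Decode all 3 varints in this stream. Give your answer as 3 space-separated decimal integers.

Answer: 14 718943 44

Derivation:
  byte[0]=0x0E cont=0 payload=0x0E=14: acc |= 14<<0 -> acc=14 shift=7 [end]
Varint 1: bytes[0:1] = 0E -> value 14 (1 byte(s))
  byte[1]=0xDF cont=1 payload=0x5F=95: acc |= 95<<0 -> acc=95 shift=7
  byte[2]=0xF0 cont=1 payload=0x70=112: acc |= 112<<7 -> acc=14431 shift=14
  byte[3]=0x2B cont=0 payload=0x2B=43: acc |= 43<<14 -> acc=718943 shift=21 [end]
Varint 2: bytes[1:4] = DF F0 2B -> value 718943 (3 byte(s))
  byte[4]=0x2C cont=0 payload=0x2C=44: acc |= 44<<0 -> acc=44 shift=7 [end]
Varint 3: bytes[4:5] = 2C -> value 44 (1 byte(s))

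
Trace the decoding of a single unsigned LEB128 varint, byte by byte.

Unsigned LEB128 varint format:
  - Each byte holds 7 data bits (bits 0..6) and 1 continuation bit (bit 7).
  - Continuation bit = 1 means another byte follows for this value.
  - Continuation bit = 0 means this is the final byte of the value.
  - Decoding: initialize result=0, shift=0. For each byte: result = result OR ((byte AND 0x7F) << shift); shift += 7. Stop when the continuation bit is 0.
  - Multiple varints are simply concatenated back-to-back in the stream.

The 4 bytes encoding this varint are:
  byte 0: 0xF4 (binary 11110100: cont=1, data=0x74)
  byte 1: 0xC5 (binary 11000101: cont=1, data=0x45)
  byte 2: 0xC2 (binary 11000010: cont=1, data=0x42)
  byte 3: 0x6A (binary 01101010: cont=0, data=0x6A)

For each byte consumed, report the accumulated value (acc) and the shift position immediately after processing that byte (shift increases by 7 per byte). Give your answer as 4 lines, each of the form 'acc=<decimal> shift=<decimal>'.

byte 0=0xF4: payload=0x74=116, contrib = 116<<0 = 116; acc -> 116, shift -> 7
byte 1=0xC5: payload=0x45=69, contrib = 69<<7 = 8832; acc -> 8948, shift -> 14
byte 2=0xC2: payload=0x42=66, contrib = 66<<14 = 1081344; acc -> 1090292, shift -> 21
byte 3=0x6A: payload=0x6A=106, contrib = 106<<21 = 222298112; acc -> 223388404, shift -> 28

Answer: acc=116 shift=7
acc=8948 shift=14
acc=1090292 shift=21
acc=223388404 shift=28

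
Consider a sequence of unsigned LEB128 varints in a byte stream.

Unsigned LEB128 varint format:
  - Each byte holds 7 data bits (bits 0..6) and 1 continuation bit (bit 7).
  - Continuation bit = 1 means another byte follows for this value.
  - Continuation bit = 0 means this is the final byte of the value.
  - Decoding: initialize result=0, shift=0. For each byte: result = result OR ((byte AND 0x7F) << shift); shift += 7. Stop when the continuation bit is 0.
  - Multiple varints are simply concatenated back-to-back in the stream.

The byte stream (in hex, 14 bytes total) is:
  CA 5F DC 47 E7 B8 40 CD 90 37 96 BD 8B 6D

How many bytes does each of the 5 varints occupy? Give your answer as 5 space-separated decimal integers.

  byte[0]=0xCA cont=1 payload=0x4A=74: acc |= 74<<0 -> acc=74 shift=7
  byte[1]=0x5F cont=0 payload=0x5F=95: acc |= 95<<7 -> acc=12234 shift=14 [end]
Varint 1: bytes[0:2] = CA 5F -> value 12234 (2 byte(s))
  byte[2]=0xDC cont=1 payload=0x5C=92: acc |= 92<<0 -> acc=92 shift=7
  byte[3]=0x47 cont=0 payload=0x47=71: acc |= 71<<7 -> acc=9180 shift=14 [end]
Varint 2: bytes[2:4] = DC 47 -> value 9180 (2 byte(s))
  byte[4]=0xE7 cont=1 payload=0x67=103: acc |= 103<<0 -> acc=103 shift=7
  byte[5]=0xB8 cont=1 payload=0x38=56: acc |= 56<<7 -> acc=7271 shift=14
  byte[6]=0x40 cont=0 payload=0x40=64: acc |= 64<<14 -> acc=1055847 shift=21 [end]
Varint 3: bytes[4:7] = E7 B8 40 -> value 1055847 (3 byte(s))
  byte[7]=0xCD cont=1 payload=0x4D=77: acc |= 77<<0 -> acc=77 shift=7
  byte[8]=0x90 cont=1 payload=0x10=16: acc |= 16<<7 -> acc=2125 shift=14
  byte[9]=0x37 cont=0 payload=0x37=55: acc |= 55<<14 -> acc=903245 shift=21 [end]
Varint 4: bytes[7:10] = CD 90 37 -> value 903245 (3 byte(s))
  byte[10]=0x96 cont=1 payload=0x16=22: acc |= 22<<0 -> acc=22 shift=7
  byte[11]=0xBD cont=1 payload=0x3D=61: acc |= 61<<7 -> acc=7830 shift=14
  byte[12]=0x8B cont=1 payload=0x0B=11: acc |= 11<<14 -> acc=188054 shift=21
  byte[13]=0x6D cont=0 payload=0x6D=109: acc |= 109<<21 -> acc=228777622 shift=28 [end]
Varint 5: bytes[10:14] = 96 BD 8B 6D -> value 228777622 (4 byte(s))

Answer: 2 2 3 3 4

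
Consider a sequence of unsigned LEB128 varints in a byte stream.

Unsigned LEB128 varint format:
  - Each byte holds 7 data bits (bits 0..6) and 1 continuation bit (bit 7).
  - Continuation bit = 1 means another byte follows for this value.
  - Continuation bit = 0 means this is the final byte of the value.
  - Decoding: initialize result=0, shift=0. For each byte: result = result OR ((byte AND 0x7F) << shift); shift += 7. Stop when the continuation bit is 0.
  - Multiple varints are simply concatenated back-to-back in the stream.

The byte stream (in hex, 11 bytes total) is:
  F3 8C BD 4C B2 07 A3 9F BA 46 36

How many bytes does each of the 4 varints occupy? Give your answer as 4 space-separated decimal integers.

Answer: 4 2 4 1

Derivation:
  byte[0]=0xF3 cont=1 payload=0x73=115: acc |= 115<<0 -> acc=115 shift=7
  byte[1]=0x8C cont=1 payload=0x0C=12: acc |= 12<<7 -> acc=1651 shift=14
  byte[2]=0xBD cont=1 payload=0x3D=61: acc |= 61<<14 -> acc=1001075 shift=21
  byte[3]=0x4C cont=0 payload=0x4C=76: acc |= 76<<21 -> acc=160384627 shift=28 [end]
Varint 1: bytes[0:4] = F3 8C BD 4C -> value 160384627 (4 byte(s))
  byte[4]=0xB2 cont=1 payload=0x32=50: acc |= 50<<0 -> acc=50 shift=7
  byte[5]=0x07 cont=0 payload=0x07=7: acc |= 7<<7 -> acc=946 shift=14 [end]
Varint 2: bytes[4:6] = B2 07 -> value 946 (2 byte(s))
  byte[6]=0xA3 cont=1 payload=0x23=35: acc |= 35<<0 -> acc=35 shift=7
  byte[7]=0x9F cont=1 payload=0x1F=31: acc |= 31<<7 -> acc=4003 shift=14
  byte[8]=0xBA cont=1 payload=0x3A=58: acc |= 58<<14 -> acc=954275 shift=21
  byte[9]=0x46 cont=0 payload=0x46=70: acc |= 70<<21 -> acc=147754915 shift=28 [end]
Varint 3: bytes[6:10] = A3 9F BA 46 -> value 147754915 (4 byte(s))
  byte[10]=0x36 cont=0 payload=0x36=54: acc |= 54<<0 -> acc=54 shift=7 [end]
Varint 4: bytes[10:11] = 36 -> value 54 (1 byte(s))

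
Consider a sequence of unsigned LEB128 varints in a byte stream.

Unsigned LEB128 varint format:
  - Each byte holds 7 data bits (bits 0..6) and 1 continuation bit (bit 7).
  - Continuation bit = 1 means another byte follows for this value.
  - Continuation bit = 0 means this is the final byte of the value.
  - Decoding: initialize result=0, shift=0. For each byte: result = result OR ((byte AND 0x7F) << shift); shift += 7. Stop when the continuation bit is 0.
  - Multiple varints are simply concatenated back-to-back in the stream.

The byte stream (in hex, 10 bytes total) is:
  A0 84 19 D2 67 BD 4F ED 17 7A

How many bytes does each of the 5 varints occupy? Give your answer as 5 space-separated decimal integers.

  byte[0]=0xA0 cont=1 payload=0x20=32: acc |= 32<<0 -> acc=32 shift=7
  byte[1]=0x84 cont=1 payload=0x04=4: acc |= 4<<7 -> acc=544 shift=14
  byte[2]=0x19 cont=0 payload=0x19=25: acc |= 25<<14 -> acc=410144 shift=21 [end]
Varint 1: bytes[0:3] = A0 84 19 -> value 410144 (3 byte(s))
  byte[3]=0xD2 cont=1 payload=0x52=82: acc |= 82<<0 -> acc=82 shift=7
  byte[4]=0x67 cont=0 payload=0x67=103: acc |= 103<<7 -> acc=13266 shift=14 [end]
Varint 2: bytes[3:5] = D2 67 -> value 13266 (2 byte(s))
  byte[5]=0xBD cont=1 payload=0x3D=61: acc |= 61<<0 -> acc=61 shift=7
  byte[6]=0x4F cont=0 payload=0x4F=79: acc |= 79<<7 -> acc=10173 shift=14 [end]
Varint 3: bytes[5:7] = BD 4F -> value 10173 (2 byte(s))
  byte[7]=0xED cont=1 payload=0x6D=109: acc |= 109<<0 -> acc=109 shift=7
  byte[8]=0x17 cont=0 payload=0x17=23: acc |= 23<<7 -> acc=3053 shift=14 [end]
Varint 4: bytes[7:9] = ED 17 -> value 3053 (2 byte(s))
  byte[9]=0x7A cont=0 payload=0x7A=122: acc |= 122<<0 -> acc=122 shift=7 [end]
Varint 5: bytes[9:10] = 7A -> value 122 (1 byte(s))

Answer: 3 2 2 2 1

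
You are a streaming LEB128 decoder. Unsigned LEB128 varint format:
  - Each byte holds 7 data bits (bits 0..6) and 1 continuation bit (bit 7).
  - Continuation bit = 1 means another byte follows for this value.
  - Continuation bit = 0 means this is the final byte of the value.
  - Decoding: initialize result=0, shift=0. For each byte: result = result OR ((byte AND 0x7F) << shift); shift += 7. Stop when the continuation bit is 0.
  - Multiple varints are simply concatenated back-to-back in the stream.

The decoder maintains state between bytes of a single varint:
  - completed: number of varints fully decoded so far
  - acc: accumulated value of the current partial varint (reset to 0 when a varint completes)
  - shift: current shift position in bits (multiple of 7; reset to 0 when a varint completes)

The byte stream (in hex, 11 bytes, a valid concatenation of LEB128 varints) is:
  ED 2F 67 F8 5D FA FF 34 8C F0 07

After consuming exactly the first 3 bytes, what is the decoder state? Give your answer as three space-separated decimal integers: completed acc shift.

Answer: 2 0 0

Derivation:
byte[0]=0xED cont=1 payload=0x6D: acc |= 109<<0 -> completed=0 acc=109 shift=7
byte[1]=0x2F cont=0 payload=0x2F: varint #1 complete (value=6125); reset -> completed=1 acc=0 shift=0
byte[2]=0x67 cont=0 payload=0x67: varint #2 complete (value=103); reset -> completed=2 acc=0 shift=0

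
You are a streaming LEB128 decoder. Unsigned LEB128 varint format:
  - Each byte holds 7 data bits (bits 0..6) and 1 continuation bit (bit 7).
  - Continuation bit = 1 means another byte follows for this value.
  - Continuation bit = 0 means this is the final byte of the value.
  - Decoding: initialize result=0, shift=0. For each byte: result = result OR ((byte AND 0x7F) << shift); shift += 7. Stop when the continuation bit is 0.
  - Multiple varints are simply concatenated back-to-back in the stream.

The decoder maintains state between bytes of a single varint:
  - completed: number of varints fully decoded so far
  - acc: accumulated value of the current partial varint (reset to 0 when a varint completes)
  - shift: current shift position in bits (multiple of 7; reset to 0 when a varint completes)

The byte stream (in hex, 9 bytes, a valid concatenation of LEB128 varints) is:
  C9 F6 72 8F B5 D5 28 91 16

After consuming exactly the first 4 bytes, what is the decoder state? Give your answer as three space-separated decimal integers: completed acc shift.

Answer: 1 15 7

Derivation:
byte[0]=0xC9 cont=1 payload=0x49: acc |= 73<<0 -> completed=0 acc=73 shift=7
byte[1]=0xF6 cont=1 payload=0x76: acc |= 118<<7 -> completed=0 acc=15177 shift=14
byte[2]=0x72 cont=0 payload=0x72: varint #1 complete (value=1882953); reset -> completed=1 acc=0 shift=0
byte[3]=0x8F cont=1 payload=0x0F: acc |= 15<<0 -> completed=1 acc=15 shift=7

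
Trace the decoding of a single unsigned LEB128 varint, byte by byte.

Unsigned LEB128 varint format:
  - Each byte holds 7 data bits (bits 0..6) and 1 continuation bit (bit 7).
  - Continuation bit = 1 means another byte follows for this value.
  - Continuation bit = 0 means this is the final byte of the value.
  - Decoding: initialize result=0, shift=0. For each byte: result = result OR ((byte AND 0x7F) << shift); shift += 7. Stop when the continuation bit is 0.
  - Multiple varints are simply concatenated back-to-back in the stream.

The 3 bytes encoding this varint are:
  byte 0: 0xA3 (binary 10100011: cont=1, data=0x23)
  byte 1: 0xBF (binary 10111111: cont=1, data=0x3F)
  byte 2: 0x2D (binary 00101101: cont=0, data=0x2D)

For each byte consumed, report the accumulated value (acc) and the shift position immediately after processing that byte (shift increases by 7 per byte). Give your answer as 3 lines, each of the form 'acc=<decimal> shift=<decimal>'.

Answer: acc=35 shift=7
acc=8099 shift=14
acc=745379 shift=21

Derivation:
byte 0=0xA3: payload=0x23=35, contrib = 35<<0 = 35; acc -> 35, shift -> 7
byte 1=0xBF: payload=0x3F=63, contrib = 63<<7 = 8064; acc -> 8099, shift -> 14
byte 2=0x2D: payload=0x2D=45, contrib = 45<<14 = 737280; acc -> 745379, shift -> 21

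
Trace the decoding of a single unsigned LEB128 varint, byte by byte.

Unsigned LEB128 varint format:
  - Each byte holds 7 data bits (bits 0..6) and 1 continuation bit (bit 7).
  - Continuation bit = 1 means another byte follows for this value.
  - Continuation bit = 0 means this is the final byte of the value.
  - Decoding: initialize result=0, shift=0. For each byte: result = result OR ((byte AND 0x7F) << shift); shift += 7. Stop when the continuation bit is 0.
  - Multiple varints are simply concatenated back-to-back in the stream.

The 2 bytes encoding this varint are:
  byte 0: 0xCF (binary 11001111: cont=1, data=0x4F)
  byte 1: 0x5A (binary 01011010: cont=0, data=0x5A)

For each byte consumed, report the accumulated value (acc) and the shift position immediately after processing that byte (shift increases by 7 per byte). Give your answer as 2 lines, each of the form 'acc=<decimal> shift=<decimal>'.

byte 0=0xCF: payload=0x4F=79, contrib = 79<<0 = 79; acc -> 79, shift -> 7
byte 1=0x5A: payload=0x5A=90, contrib = 90<<7 = 11520; acc -> 11599, shift -> 14

Answer: acc=79 shift=7
acc=11599 shift=14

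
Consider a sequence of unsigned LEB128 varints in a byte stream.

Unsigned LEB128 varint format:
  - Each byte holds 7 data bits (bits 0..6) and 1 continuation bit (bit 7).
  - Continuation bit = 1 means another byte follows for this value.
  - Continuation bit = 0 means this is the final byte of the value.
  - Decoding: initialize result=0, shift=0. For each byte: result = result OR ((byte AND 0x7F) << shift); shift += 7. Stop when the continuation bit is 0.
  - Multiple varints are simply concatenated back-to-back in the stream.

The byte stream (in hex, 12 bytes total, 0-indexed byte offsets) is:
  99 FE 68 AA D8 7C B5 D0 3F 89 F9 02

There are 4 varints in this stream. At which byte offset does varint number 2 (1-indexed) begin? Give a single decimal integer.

  byte[0]=0x99 cont=1 payload=0x19=25: acc |= 25<<0 -> acc=25 shift=7
  byte[1]=0xFE cont=1 payload=0x7E=126: acc |= 126<<7 -> acc=16153 shift=14
  byte[2]=0x68 cont=0 payload=0x68=104: acc |= 104<<14 -> acc=1720089 shift=21 [end]
Varint 1: bytes[0:3] = 99 FE 68 -> value 1720089 (3 byte(s))
  byte[3]=0xAA cont=1 payload=0x2A=42: acc |= 42<<0 -> acc=42 shift=7
  byte[4]=0xD8 cont=1 payload=0x58=88: acc |= 88<<7 -> acc=11306 shift=14
  byte[5]=0x7C cont=0 payload=0x7C=124: acc |= 124<<14 -> acc=2042922 shift=21 [end]
Varint 2: bytes[3:6] = AA D8 7C -> value 2042922 (3 byte(s))
  byte[6]=0xB5 cont=1 payload=0x35=53: acc |= 53<<0 -> acc=53 shift=7
  byte[7]=0xD0 cont=1 payload=0x50=80: acc |= 80<<7 -> acc=10293 shift=14
  byte[8]=0x3F cont=0 payload=0x3F=63: acc |= 63<<14 -> acc=1042485 shift=21 [end]
Varint 3: bytes[6:9] = B5 D0 3F -> value 1042485 (3 byte(s))
  byte[9]=0x89 cont=1 payload=0x09=9: acc |= 9<<0 -> acc=9 shift=7
  byte[10]=0xF9 cont=1 payload=0x79=121: acc |= 121<<7 -> acc=15497 shift=14
  byte[11]=0x02 cont=0 payload=0x02=2: acc |= 2<<14 -> acc=48265 shift=21 [end]
Varint 4: bytes[9:12] = 89 F9 02 -> value 48265 (3 byte(s))

Answer: 3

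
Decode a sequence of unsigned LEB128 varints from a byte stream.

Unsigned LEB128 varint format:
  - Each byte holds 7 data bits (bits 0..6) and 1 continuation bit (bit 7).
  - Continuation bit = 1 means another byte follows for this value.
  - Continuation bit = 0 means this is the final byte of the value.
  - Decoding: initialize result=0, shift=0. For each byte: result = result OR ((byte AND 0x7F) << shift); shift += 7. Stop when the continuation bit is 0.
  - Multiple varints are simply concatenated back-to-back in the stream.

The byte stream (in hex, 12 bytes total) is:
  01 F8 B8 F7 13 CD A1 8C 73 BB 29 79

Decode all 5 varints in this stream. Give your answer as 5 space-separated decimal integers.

  byte[0]=0x01 cont=0 payload=0x01=1: acc |= 1<<0 -> acc=1 shift=7 [end]
Varint 1: bytes[0:1] = 01 -> value 1 (1 byte(s))
  byte[1]=0xF8 cont=1 payload=0x78=120: acc |= 120<<0 -> acc=120 shift=7
  byte[2]=0xB8 cont=1 payload=0x38=56: acc |= 56<<7 -> acc=7288 shift=14
  byte[3]=0xF7 cont=1 payload=0x77=119: acc |= 119<<14 -> acc=1956984 shift=21
  byte[4]=0x13 cont=0 payload=0x13=19: acc |= 19<<21 -> acc=41802872 shift=28 [end]
Varint 2: bytes[1:5] = F8 B8 F7 13 -> value 41802872 (4 byte(s))
  byte[5]=0xCD cont=1 payload=0x4D=77: acc |= 77<<0 -> acc=77 shift=7
  byte[6]=0xA1 cont=1 payload=0x21=33: acc |= 33<<7 -> acc=4301 shift=14
  byte[7]=0x8C cont=1 payload=0x0C=12: acc |= 12<<14 -> acc=200909 shift=21
  byte[8]=0x73 cont=0 payload=0x73=115: acc |= 115<<21 -> acc=241373389 shift=28 [end]
Varint 3: bytes[5:9] = CD A1 8C 73 -> value 241373389 (4 byte(s))
  byte[9]=0xBB cont=1 payload=0x3B=59: acc |= 59<<0 -> acc=59 shift=7
  byte[10]=0x29 cont=0 payload=0x29=41: acc |= 41<<7 -> acc=5307 shift=14 [end]
Varint 4: bytes[9:11] = BB 29 -> value 5307 (2 byte(s))
  byte[11]=0x79 cont=0 payload=0x79=121: acc |= 121<<0 -> acc=121 shift=7 [end]
Varint 5: bytes[11:12] = 79 -> value 121 (1 byte(s))

Answer: 1 41802872 241373389 5307 121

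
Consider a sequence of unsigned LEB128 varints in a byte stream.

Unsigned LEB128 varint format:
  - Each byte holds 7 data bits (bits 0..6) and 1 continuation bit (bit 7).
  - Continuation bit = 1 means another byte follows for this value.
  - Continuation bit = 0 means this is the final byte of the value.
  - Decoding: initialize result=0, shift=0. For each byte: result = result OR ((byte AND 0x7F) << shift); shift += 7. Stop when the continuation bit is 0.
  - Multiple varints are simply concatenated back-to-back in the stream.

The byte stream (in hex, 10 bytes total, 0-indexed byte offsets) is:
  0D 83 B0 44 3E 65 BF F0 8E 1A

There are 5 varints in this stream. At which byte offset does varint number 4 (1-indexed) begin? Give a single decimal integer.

  byte[0]=0x0D cont=0 payload=0x0D=13: acc |= 13<<0 -> acc=13 shift=7 [end]
Varint 1: bytes[0:1] = 0D -> value 13 (1 byte(s))
  byte[1]=0x83 cont=1 payload=0x03=3: acc |= 3<<0 -> acc=3 shift=7
  byte[2]=0xB0 cont=1 payload=0x30=48: acc |= 48<<7 -> acc=6147 shift=14
  byte[3]=0x44 cont=0 payload=0x44=68: acc |= 68<<14 -> acc=1120259 shift=21 [end]
Varint 2: bytes[1:4] = 83 B0 44 -> value 1120259 (3 byte(s))
  byte[4]=0x3E cont=0 payload=0x3E=62: acc |= 62<<0 -> acc=62 shift=7 [end]
Varint 3: bytes[4:5] = 3E -> value 62 (1 byte(s))
  byte[5]=0x65 cont=0 payload=0x65=101: acc |= 101<<0 -> acc=101 shift=7 [end]
Varint 4: bytes[5:6] = 65 -> value 101 (1 byte(s))
  byte[6]=0xBF cont=1 payload=0x3F=63: acc |= 63<<0 -> acc=63 shift=7
  byte[7]=0xF0 cont=1 payload=0x70=112: acc |= 112<<7 -> acc=14399 shift=14
  byte[8]=0x8E cont=1 payload=0x0E=14: acc |= 14<<14 -> acc=243775 shift=21
  byte[9]=0x1A cont=0 payload=0x1A=26: acc |= 26<<21 -> acc=54769727 shift=28 [end]
Varint 5: bytes[6:10] = BF F0 8E 1A -> value 54769727 (4 byte(s))

Answer: 5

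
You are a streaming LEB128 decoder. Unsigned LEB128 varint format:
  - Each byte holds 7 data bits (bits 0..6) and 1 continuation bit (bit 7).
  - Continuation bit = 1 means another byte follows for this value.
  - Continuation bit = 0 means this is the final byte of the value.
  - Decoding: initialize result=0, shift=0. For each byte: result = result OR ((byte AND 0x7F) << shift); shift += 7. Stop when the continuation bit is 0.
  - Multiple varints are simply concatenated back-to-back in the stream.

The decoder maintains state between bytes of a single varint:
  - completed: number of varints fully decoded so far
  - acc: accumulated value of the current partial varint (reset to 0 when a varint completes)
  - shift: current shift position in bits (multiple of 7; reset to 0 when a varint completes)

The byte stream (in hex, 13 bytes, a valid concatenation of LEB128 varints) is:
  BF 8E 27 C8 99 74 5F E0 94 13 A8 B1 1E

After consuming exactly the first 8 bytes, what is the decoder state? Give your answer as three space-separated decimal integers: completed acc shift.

Answer: 3 96 7

Derivation:
byte[0]=0xBF cont=1 payload=0x3F: acc |= 63<<0 -> completed=0 acc=63 shift=7
byte[1]=0x8E cont=1 payload=0x0E: acc |= 14<<7 -> completed=0 acc=1855 shift=14
byte[2]=0x27 cont=0 payload=0x27: varint #1 complete (value=640831); reset -> completed=1 acc=0 shift=0
byte[3]=0xC8 cont=1 payload=0x48: acc |= 72<<0 -> completed=1 acc=72 shift=7
byte[4]=0x99 cont=1 payload=0x19: acc |= 25<<7 -> completed=1 acc=3272 shift=14
byte[5]=0x74 cont=0 payload=0x74: varint #2 complete (value=1903816); reset -> completed=2 acc=0 shift=0
byte[6]=0x5F cont=0 payload=0x5F: varint #3 complete (value=95); reset -> completed=3 acc=0 shift=0
byte[7]=0xE0 cont=1 payload=0x60: acc |= 96<<0 -> completed=3 acc=96 shift=7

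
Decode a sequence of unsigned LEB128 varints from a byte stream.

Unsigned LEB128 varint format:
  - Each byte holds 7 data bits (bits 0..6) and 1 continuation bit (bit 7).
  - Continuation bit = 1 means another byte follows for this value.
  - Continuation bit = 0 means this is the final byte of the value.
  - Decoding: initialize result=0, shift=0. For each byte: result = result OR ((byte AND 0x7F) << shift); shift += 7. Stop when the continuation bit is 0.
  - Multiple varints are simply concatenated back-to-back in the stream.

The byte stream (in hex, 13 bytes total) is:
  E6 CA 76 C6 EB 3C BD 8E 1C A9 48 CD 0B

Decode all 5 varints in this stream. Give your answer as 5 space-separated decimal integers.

  byte[0]=0xE6 cont=1 payload=0x66=102: acc |= 102<<0 -> acc=102 shift=7
  byte[1]=0xCA cont=1 payload=0x4A=74: acc |= 74<<7 -> acc=9574 shift=14
  byte[2]=0x76 cont=0 payload=0x76=118: acc |= 118<<14 -> acc=1942886 shift=21 [end]
Varint 1: bytes[0:3] = E6 CA 76 -> value 1942886 (3 byte(s))
  byte[3]=0xC6 cont=1 payload=0x46=70: acc |= 70<<0 -> acc=70 shift=7
  byte[4]=0xEB cont=1 payload=0x6B=107: acc |= 107<<7 -> acc=13766 shift=14
  byte[5]=0x3C cont=0 payload=0x3C=60: acc |= 60<<14 -> acc=996806 shift=21 [end]
Varint 2: bytes[3:6] = C6 EB 3C -> value 996806 (3 byte(s))
  byte[6]=0xBD cont=1 payload=0x3D=61: acc |= 61<<0 -> acc=61 shift=7
  byte[7]=0x8E cont=1 payload=0x0E=14: acc |= 14<<7 -> acc=1853 shift=14
  byte[8]=0x1C cont=0 payload=0x1C=28: acc |= 28<<14 -> acc=460605 shift=21 [end]
Varint 3: bytes[6:9] = BD 8E 1C -> value 460605 (3 byte(s))
  byte[9]=0xA9 cont=1 payload=0x29=41: acc |= 41<<0 -> acc=41 shift=7
  byte[10]=0x48 cont=0 payload=0x48=72: acc |= 72<<7 -> acc=9257 shift=14 [end]
Varint 4: bytes[9:11] = A9 48 -> value 9257 (2 byte(s))
  byte[11]=0xCD cont=1 payload=0x4D=77: acc |= 77<<0 -> acc=77 shift=7
  byte[12]=0x0B cont=0 payload=0x0B=11: acc |= 11<<7 -> acc=1485 shift=14 [end]
Varint 5: bytes[11:13] = CD 0B -> value 1485 (2 byte(s))

Answer: 1942886 996806 460605 9257 1485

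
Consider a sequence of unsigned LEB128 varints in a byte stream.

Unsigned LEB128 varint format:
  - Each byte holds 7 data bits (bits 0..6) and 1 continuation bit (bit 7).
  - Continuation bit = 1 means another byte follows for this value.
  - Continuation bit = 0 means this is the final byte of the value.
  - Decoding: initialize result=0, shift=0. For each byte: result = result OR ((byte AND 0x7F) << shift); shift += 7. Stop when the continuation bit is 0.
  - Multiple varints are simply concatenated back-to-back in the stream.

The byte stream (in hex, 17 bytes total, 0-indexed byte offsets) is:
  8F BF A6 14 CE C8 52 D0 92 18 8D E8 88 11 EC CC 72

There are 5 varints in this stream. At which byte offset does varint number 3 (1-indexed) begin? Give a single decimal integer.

Answer: 7

Derivation:
  byte[0]=0x8F cont=1 payload=0x0F=15: acc |= 15<<0 -> acc=15 shift=7
  byte[1]=0xBF cont=1 payload=0x3F=63: acc |= 63<<7 -> acc=8079 shift=14
  byte[2]=0xA6 cont=1 payload=0x26=38: acc |= 38<<14 -> acc=630671 shift=21
  byte[3]=0x14 cont=0 payload=0x14=20: acc |= 20<<21 -> acc=42573711 shift=28 [end]
Varint 1: bytes[0:4] = 8F BF A6 14 -> value 42573711 (4 byte(s))
  byte[4]=0xCE cont=1 payload=0x4E=78: acc |= 78<<0 -> acc=78 shift=7
  byte[5]=0xC8 cont=1 payload=0x48=72: acc |= 72<<7 -> acc=9294 shift=14
  byte[6]=0x52 cont=0 payload=0x52=82: acc |= 82<<14 -> acc=1352782 shift=21 [end]
Varint 2: bytes[4:7] = CE C8 52 -> value 1352782 (3 byte(s))
  byte[7]=0xD0 cont=1 payload=0x50=80: acc |= 80<<0 -> acc=80 shift=7
  byte[8]=0x92 cont=1 payload=0x12=18: acc |= 18<<7 -> acc=2384 shift=14
  byte[9]=0x18 cont=0 payload=0x18=24: acc |= 24<<14 -> acc=395600 shift=21 [end]
Varint 3: bytes[7:10] = D0 92 18 -> value 395600 (3 byte(s))
  byte[10]=0x8D cont=1 payload=0x0D=13: acc |= 13<<0 -> acc=13 shift=7
  byte[11]=0xE8 cont=1 payload=0x68=104: acc |= 104<<7 -> acc=13325 shift=14
  byte[12]=0x88 cont=1 payload=0x08=8: acc |= 8<<14 -> acc=144397 shift=21
  byte[13]=0x11 cont=0 payload=0x11=17: acc |= 17<<21 -> acc=35795981 shift=28 [end]
Varint 4: bytes[10:14] = 8D E8 88 11 -> value 35795981 (4 byte(s))
  byte[14]=0xEC cont=1 payload=0x6C=108: acc |= 108<<0 -> acc=108 shift=7
  byte[15]=0xCC cont=1 payload=0x4C=76: acc |= 76<<7 -> acc=9836 shift=14
  byte[16]=0x72 cont=0 payload=0x72=114: acc |= 114<<14 -> acc=1877612 shift=21 [end]
Varint 5: bytes[14:17] = EC CC 72 -> value 1877612 (3 byte(s))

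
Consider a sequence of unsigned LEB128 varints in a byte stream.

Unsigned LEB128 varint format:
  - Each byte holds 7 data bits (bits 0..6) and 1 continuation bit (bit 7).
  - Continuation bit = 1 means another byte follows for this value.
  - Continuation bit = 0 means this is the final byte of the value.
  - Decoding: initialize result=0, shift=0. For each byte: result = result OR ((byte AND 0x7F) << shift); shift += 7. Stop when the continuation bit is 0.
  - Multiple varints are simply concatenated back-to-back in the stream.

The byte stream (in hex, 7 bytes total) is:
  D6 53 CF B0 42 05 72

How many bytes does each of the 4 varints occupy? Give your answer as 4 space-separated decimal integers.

Answer: 2 3 1 1

Derivation:
  byte[0]=0xD6 cont=1 payload=0x56=86: acc |= 86<<0 -> acc=86 shift=7
  byte[1]=0x53 cont=0 payload=0x53=83: acc |= 83<<7 -> acc=10710 shift=14 [end]
Varint 1: bytes[0:2] = D6 53 -> value 10710 (2 byte(s))
  byte[2]=0xCF cont=1 payload=0x4F=79: acc |= 79<<0 -> acc=79 shift=7
  byte[3]=0xB0 cont=1 payload=0x30=48: acc |= 48<<7 -> acc=6223 shift=14
  byte[4]=0x42 cont=0 payload=0x42=66: acc |= 66<<14 -> acc=1087567 shift=21 [end]
Varint 2: bytes[2:5] = CF B0 42 -> value 1087567 (3 byte(s))
  byte[5]=0x05 cont=0 payload=0x05=5: acc |= 5<<0 -> acc=5 shift=7 [end]
Varint 3: bytes[5:6] = 05 -> value 5 (1 byte(s))
  byte[6]=0x72 cont=0 payload=0x72=114: acc |= 114<<0 -> acc=114 shift=7 [end]
Varint 4: bytes[6:7] = 72 -> value 114 (1 byte(s))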